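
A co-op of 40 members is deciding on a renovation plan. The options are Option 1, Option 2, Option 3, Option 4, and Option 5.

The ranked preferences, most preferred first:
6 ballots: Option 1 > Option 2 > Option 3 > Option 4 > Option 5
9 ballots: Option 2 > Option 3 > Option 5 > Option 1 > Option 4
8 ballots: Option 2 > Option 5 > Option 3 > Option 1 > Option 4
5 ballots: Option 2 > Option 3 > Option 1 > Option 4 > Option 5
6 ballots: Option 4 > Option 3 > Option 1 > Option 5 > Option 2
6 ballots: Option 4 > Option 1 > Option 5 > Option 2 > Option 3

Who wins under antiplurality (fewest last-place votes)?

Last-place votes: Option 1 0, Option 2 6, Option 3 6, Option 4 17, Option 5 11.

Option 1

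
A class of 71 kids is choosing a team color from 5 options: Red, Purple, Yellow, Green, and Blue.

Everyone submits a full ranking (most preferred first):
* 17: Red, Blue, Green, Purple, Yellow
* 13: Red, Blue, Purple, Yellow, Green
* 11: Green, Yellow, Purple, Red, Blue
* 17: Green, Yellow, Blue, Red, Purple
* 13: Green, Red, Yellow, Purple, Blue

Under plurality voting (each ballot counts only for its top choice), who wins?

Green

First-place votes: Red 30, Purple 0, Yellow 0, Green 41, Blue 0.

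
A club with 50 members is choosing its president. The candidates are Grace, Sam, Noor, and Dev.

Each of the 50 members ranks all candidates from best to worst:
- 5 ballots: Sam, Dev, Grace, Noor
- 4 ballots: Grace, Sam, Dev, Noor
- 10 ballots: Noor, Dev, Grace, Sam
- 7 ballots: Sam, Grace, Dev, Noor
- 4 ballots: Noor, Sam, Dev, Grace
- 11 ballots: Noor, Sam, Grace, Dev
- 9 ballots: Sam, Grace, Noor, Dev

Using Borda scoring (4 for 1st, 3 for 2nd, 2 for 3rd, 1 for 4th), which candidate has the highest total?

Grace: 5×2 + 4×4 + 10×2 + 7×3 + 4×1 + 11×2 + 9×3 = 120
Sam: 5×4 + 4×3 + 10×1 + 7×4 + 4×3 + 11×3 + 9×4 = 151
Noor: 5×1 + 4×1 + 10×4 + 7×1 + 4×4 + 11×4 + 9×2 = 134
Dev: 5×3 + 4×2 + 10×3 + 7×2 + 4×2 + 11×1 + 9×1 = 95

Sam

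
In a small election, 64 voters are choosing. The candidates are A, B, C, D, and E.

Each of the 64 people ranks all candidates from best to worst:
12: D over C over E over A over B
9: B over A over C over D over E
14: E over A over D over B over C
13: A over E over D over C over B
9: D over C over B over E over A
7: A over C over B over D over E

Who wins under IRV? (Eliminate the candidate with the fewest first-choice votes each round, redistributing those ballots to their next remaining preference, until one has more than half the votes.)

A

Round 1: A 20, B 9, C 0, D 21, E 14. C eliminated.
Round 2: A 20, B 9, D 21, E 14. B eliminated.
Round 3: A 29, D 21, E 14. E eliminated.
Round 4: A 43, D 21. A has a majority (≥33).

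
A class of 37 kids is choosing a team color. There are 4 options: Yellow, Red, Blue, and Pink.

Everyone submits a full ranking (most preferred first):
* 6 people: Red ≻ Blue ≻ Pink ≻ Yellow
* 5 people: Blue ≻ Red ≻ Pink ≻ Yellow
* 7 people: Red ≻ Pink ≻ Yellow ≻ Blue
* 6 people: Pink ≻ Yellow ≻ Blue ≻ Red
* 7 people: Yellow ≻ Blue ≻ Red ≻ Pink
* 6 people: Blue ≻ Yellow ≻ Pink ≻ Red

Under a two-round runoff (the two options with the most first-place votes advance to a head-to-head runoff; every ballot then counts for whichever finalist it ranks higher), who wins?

Blue

Round 1 first-place votes: Yellow 7, Red 13, Blue 11, Pink 6. Red and Blue advance.
Runoff: Red is ranked above Blue on 13 ballots, Blue above Red on 24.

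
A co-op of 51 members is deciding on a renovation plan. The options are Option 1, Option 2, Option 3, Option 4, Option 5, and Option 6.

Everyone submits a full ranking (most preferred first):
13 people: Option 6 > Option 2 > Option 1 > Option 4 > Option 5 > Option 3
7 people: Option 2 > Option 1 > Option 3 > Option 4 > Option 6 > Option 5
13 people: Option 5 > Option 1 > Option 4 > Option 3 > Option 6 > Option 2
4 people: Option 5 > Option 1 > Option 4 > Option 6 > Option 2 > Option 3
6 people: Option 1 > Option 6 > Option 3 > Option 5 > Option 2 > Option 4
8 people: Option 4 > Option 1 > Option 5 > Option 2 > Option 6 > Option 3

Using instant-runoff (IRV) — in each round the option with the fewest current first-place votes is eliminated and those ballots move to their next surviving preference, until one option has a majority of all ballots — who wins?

Option 6

Round 1: Option 1 6, Option 2 7, Option 3 0, Option 4 8, Option 5 17, Option 6 13. Option 3 eliminated.
Round 2: Option 1 6, Option 2 7, Option 4 8, Option 5 17, Option 6 13. Option 1 eliminated.
Round 3: Option 2 7, Option 4 8, Option 5 17, Option 6 19. Option 2 eliminated.
Round 4: Option 4 15, Option 5 17, Option 6 19. Option 4 eliminated.
Round 5: Option 5 25, Option 6 26. Option 6 has a majority (≥26).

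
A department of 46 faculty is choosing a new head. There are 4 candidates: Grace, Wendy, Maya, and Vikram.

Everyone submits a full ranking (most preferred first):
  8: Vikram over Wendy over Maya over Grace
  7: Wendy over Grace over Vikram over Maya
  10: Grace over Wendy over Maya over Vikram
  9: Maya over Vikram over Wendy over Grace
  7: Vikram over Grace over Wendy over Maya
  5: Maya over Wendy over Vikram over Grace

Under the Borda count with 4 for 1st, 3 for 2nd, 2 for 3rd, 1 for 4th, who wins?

Wendy

Grace: 8×1 + 7×3 + 10×4 + 9×1 + 7×3 + 5×1 = 104
Wendy: 8×3 + 7×4 + 10×3 + 9×2 + 7×2 + 5×3 = 129
Maya: 8×2 + 7×1 + 10×2 + 9×4 + 7×1 + 5×4 = 106
Vikram: 8×4 + 7×2 + 10×1 + 9×3 + 7×4 + 5×2 = 121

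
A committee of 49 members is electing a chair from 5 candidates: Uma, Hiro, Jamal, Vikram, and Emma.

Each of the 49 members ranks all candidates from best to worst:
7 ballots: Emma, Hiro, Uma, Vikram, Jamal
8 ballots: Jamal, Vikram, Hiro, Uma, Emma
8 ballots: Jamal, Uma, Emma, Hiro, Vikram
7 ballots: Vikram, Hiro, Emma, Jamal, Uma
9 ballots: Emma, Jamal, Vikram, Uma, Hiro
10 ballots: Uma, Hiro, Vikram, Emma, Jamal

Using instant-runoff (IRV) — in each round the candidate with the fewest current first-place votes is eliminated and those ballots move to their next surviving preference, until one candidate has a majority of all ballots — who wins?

Emma

Round 1: Uma 10, Hiro 0, Jamal 16, Vikram 7, Emma 16. Hiro eliminated.
Round 2: Uma 10, Jamal 16, Vikram 7, Emma 16. Vikram eliminated.
Round 3: Uma 10, Jamal 16, Emma 23. Uma eliminated.
Round 4: Jamal 16, Emma 33. Emma has a majority (≥25).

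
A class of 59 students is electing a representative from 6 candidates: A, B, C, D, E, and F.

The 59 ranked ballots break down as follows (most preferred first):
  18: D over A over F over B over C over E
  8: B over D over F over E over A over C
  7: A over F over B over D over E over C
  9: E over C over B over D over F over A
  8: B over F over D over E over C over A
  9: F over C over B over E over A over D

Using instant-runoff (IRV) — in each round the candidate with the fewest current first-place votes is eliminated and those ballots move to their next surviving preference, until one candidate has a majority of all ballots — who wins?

B

Round 1: A 7, B 16, C 0, D 18, E 9, F 9. C eliminated.
Round 2: A 7, B 16, D 18, E 9, F 9. A eliminated.
Round 3: B 16, D 18, E 9, F 16. E eliminated.
Round 4: B 25, D 18, F 16. F eliminated.
Round 5: B 41, D 18. B has a majority (≥30).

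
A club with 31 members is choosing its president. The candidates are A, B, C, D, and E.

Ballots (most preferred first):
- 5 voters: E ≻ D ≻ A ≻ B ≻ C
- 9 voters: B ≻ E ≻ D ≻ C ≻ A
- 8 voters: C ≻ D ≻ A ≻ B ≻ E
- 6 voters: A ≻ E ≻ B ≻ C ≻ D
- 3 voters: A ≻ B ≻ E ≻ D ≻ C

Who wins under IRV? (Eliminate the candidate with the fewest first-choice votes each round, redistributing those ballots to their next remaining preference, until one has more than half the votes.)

Round 1: A 9, B 9, C 8, D 0, E 5. D eliminated.
Round 2: A 9, B 9, C 8, E 5. E eliminated.
Round 3: A 14, B 9, C 8. C eliminated.
Round 4: A 22, B 9. A has a majority (≥16).

A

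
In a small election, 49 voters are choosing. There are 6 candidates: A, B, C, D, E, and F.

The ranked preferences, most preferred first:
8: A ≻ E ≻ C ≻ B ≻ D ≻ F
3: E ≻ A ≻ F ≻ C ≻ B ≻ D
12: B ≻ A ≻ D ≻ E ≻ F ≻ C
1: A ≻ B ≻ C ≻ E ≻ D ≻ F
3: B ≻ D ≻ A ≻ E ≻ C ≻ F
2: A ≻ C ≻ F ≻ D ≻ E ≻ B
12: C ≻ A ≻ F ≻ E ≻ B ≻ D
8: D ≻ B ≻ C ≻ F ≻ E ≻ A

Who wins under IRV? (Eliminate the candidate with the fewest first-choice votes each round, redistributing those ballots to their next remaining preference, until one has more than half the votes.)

Round 1: A 11, B 15, C 12, D 8, E 3, F 0. F eliminated.
Round 2: A 11, B 15, C 12, D 8, E 3. E eliminated.
Round 3: A 14, B 15, C 12, D 8. D eliminated.
Round 4: A 14, B 23, C 12. C eliminated.
Round 5: A 26, B 23. A has a majority (≥25).

A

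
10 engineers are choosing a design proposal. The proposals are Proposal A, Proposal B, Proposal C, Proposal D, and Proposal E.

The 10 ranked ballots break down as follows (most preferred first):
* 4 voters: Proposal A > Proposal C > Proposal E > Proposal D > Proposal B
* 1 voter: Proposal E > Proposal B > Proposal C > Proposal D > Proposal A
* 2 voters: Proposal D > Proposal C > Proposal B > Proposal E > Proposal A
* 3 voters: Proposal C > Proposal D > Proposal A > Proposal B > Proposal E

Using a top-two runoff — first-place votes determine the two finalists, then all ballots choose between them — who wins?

Round 1 first-place votes: Proposal A 4, Proposal B 0, Proposal C 3, Proposal D 2, Proposal E 1. Proposal A and Proposal C advance.
Runoff: Proposal A is ranked above Proposal C on 4 ballots, Proposal C above Proposal A on 6.

Proposal C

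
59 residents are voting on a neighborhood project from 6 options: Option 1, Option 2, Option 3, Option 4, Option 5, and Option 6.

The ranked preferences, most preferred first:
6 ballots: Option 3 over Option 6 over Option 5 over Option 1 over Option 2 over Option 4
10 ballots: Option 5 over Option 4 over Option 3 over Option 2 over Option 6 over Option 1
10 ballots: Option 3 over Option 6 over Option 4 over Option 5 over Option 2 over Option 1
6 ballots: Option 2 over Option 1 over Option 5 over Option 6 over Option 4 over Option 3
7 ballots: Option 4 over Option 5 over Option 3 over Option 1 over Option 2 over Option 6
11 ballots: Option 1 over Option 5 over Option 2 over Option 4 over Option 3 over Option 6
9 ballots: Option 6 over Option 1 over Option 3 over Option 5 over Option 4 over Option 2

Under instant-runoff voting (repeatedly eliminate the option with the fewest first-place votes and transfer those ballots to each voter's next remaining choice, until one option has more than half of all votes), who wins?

Option 5

Round 1: Option 1 11, Option 2 6, Option 3 16, Option 4 7, Option 5 10, Option 6 9. Option 2 eliminated.
Round 2: Option 1 17, Option 3 16, Option 4 7, Option 5 10, Option 6 9. Option 4 eliminated.
Round 3: Option 1 17, Option 3 16, Option 5 17, Option 6 9. Option 6 eliminated.
Round 4: Option 1 26, Option 3 16, Option 5 17. Option 3 eliminated.
Round 5: Option 1 26, Option 5 33. Option 5 has a majority (≥30).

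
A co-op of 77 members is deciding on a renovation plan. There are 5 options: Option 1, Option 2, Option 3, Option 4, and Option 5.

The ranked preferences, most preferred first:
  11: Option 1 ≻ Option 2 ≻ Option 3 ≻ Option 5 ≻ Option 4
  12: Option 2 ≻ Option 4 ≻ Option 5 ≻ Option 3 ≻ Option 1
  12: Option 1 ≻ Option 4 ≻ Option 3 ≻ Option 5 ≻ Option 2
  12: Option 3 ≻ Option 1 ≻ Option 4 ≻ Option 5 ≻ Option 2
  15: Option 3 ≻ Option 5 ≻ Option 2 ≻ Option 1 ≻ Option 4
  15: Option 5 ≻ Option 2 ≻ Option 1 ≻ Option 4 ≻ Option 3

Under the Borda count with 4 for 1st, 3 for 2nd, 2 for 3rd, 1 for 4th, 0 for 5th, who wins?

Option 1: 11×4 + 12×0 + 12×4 + 12×3 + 15×1 + 15×2 = 173
Option 2: 11×3 + 12×4 + 12×0 + 12×0 + 15×2 + 15×3 = 156
Option 3: 11×2 + 12×1 + 12×2 + 12×4 + 15×4 + 15×0 = 166
Option 4: 11×0 + 12×3 + 12×3 + 12×2 + 15×0 + 15×1 = 111
Option 5: 11×1 + 12×2 + 12×1 + 12×1 + 15×3 + 15×4 = 164

Option 1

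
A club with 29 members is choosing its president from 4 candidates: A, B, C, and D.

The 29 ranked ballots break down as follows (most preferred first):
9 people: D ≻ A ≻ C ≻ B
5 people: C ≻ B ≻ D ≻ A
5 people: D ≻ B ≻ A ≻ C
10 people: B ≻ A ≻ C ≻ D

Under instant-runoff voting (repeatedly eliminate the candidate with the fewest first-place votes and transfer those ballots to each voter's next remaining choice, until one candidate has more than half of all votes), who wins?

Round 1: A 0, B 10, C 5, D 14. A eliminated.
Round 2: B 10, C 5, D 14. C eliminated.
Round 3: B 15, D 14. B has a majority (≥15).

B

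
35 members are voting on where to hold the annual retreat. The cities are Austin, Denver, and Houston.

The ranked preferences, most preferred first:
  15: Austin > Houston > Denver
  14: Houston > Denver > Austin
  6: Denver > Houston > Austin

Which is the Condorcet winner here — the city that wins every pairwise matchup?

Houston vs Austin: 20–15
Houston vs Denver: 29–6
Houston beats every other city.

Houston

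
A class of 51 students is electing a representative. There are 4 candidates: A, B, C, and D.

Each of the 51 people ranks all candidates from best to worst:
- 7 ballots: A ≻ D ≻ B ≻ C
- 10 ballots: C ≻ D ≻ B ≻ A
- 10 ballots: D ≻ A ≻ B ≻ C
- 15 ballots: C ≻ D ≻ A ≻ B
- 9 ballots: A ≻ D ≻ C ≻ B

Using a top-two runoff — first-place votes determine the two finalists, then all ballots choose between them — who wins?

A

Round 1 first-place votes: A 16, B 0, C 25, D 10. C and A advance.
Runoff: C is ranked above A on 25 ballots, A above C on 26.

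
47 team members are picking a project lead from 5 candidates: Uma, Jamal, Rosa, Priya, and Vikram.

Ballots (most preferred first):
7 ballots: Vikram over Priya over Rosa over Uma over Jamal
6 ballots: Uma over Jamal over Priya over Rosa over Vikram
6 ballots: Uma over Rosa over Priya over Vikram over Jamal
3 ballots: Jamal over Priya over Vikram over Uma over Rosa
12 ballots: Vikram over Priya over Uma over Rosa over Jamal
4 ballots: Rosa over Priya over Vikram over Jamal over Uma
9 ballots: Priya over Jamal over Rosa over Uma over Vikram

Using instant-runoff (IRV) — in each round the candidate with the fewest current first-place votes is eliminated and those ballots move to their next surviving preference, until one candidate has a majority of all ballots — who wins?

Priya

Round 1: Uma 12, Jamal 3, Rosa 4, Priya 9, Vikram 19. Jamal eliminated.
Round 2: Uma 12, Rosa 4, Priya 12, Vikram 19. Rosa eliminated.
Round 3: Uma 12, Priya 16, Vikram 19. Uma eliminated.
Round 4: Priya 28, Vikram 19. Priya has a majority (≥24).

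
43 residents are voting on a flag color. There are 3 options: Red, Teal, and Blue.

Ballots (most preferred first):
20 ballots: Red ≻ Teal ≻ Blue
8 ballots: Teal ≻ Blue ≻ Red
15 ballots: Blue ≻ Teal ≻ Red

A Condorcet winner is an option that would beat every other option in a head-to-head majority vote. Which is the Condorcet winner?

Teal

Teal vs Red: 23–20
Teal vs Blue: 28–15
Teal beats every other option.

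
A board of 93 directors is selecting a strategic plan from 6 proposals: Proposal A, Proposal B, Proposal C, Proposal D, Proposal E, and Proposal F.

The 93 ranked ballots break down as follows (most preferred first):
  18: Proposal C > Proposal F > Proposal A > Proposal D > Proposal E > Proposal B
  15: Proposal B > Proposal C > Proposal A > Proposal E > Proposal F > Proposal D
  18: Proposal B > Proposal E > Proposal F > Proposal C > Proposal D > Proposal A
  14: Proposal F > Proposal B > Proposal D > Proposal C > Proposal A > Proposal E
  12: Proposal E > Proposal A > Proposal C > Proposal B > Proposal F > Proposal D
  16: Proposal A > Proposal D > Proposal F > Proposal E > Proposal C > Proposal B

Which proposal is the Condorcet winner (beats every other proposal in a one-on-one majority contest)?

Proposal F

Proposal F vs Proposal A: 50–43
Proposal F vs Proposal B: 48–45
Proposal F vs Proposal C: 48–45
Proposal F vs Proposal D: 77–16
Proposal F vs Proposal E: 48–45
Proposal F beats every other proposal.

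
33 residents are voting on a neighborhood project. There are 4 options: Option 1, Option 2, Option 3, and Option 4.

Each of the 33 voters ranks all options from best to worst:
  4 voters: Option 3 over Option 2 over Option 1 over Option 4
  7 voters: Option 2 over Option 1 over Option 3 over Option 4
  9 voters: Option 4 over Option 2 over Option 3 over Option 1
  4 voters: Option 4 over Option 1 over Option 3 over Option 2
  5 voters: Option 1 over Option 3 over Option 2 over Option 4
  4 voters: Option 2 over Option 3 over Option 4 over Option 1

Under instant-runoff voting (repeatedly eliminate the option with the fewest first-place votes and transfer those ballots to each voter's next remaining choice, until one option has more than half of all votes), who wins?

Option 2

Round 1: Option 1 5, Option 2 11, Option 3 4, Option 4 13. Option 3 eliminated.
Round 2: Option 1 5, Option 2 15, Option 4 13. Option 1 eliminated.
Round 3: Option 2 20, Option 4 13. Option 2 has a majority (≥17).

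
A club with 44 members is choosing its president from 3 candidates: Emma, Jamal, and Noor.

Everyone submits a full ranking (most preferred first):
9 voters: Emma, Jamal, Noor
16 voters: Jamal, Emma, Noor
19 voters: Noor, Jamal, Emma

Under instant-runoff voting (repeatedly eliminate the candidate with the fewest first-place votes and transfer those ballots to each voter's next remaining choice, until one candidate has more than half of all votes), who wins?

Jamal

Round 1: Emma 9, Jamal 16, Noor 19. Emma eliminated.
Round 2: Jamal 25, Noor 19. Jamal has a majority (≥23).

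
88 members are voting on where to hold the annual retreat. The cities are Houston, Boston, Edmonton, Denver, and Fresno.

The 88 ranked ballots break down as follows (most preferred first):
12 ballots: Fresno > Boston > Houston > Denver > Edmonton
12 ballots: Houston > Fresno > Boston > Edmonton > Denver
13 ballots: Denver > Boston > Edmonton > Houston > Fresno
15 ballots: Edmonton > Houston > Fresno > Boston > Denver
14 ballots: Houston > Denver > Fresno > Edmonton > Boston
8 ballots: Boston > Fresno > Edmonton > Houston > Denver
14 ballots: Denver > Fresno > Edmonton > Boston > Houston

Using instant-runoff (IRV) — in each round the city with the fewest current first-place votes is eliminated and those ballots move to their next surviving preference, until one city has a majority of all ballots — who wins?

Round 1: Houston 26, Boston 8, Edmonton 15, Denver 27, Fresno 12. Boston eliminated.
Round 2: Houston 26, Edmonton 15, Denver 27, Fresno 20. Edmonton eliminated.
Round 3: Houston 41, Denver 27, Fresno 20. Fresno eliminated.
Round 4: Houston 61, Denver 27. Houston has a majority (≥45).

Houston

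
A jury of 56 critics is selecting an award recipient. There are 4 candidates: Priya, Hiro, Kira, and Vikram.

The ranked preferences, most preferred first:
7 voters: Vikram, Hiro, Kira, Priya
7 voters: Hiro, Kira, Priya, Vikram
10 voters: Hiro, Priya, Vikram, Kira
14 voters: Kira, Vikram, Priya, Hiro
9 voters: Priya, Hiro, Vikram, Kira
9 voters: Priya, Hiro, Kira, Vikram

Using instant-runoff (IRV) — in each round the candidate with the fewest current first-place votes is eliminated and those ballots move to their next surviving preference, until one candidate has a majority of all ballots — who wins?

Round 1: Priya 18, Hiro 17, Kira 14, Vikram 7. Vikram eliminated.
Round 2: Priya 18, Hiro 24, Kira 14. Kira eliminated.
Round 3: Priya 32, Hiro 24. Priya has a majority (≥29).

Priya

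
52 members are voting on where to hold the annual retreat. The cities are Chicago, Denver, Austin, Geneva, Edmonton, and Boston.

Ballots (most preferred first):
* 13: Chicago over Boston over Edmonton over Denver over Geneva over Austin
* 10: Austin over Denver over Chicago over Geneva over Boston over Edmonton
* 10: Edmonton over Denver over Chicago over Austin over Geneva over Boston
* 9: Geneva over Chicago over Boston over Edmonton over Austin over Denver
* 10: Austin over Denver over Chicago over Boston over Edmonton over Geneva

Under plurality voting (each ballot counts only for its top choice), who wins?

First-place votes: Chicago 13, Denver 0, Austin 20, Geneva 9, Edmonton 10, Boston 0.

Austin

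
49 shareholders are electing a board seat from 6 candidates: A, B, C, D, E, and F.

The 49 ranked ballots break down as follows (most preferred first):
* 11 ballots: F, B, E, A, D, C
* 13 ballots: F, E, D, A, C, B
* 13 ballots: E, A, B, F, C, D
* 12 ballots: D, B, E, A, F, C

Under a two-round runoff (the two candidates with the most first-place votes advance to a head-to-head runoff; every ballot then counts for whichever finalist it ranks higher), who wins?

Round 1 first-place votes: A 0, B 0, C 0, D 12, E 13, F 24. F and E advance.
Runoff: F is ranked above E on 24 ballots, E above F on 25.

E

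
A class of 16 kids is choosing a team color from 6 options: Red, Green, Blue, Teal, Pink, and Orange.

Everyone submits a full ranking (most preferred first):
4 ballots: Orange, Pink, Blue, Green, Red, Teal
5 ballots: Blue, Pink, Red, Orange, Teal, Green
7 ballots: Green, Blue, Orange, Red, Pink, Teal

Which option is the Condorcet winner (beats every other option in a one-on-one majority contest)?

Blue vs Red: 16–0
Blue vs Green: 9–7
Blue vs Teal: 16–0
Blue vs Pink: 12–4
Blue vs Orange: 12–4
Blue beats every other option.

Blue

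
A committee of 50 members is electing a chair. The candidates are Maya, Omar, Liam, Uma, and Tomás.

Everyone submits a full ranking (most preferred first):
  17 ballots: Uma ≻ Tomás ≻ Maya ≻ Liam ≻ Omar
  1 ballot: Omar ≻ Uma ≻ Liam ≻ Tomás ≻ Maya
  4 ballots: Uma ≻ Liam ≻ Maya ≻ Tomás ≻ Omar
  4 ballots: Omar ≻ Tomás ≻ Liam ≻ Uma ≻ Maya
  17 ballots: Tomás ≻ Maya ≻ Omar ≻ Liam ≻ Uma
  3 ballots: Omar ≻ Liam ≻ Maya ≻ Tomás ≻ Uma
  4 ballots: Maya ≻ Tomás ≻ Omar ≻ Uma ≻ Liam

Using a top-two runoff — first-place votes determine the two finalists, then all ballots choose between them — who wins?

Tomás

Round 1 first-place votes: Maya 4, Omar 8, Liam 0, Uma 21, Tomás 17. Uma and Tomás advance.
Runoff: Uma is ranked above Tomás on 22 ballots, Tomás above Uma on 28.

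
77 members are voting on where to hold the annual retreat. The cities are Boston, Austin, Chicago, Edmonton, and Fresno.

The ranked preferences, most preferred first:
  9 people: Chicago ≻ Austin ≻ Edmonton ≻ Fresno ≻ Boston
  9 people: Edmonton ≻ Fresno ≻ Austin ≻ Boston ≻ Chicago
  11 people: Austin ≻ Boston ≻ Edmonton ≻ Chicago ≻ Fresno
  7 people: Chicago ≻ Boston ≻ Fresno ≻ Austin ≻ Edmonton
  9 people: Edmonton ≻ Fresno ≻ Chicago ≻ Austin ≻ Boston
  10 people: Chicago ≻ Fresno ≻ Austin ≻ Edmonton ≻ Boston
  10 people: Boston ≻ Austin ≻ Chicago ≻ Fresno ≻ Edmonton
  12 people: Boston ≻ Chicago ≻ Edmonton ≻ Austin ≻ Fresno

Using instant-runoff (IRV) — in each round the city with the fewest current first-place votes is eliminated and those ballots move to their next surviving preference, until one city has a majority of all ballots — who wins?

Boston

Round 1: Boston 22, Austin 11, Chicago 26, Edmonton 18, Fresno 0. Fresno eliminated.
Round 2: Boston 22, Austin 11, Chicago 26, Edmonton 18. Austin eliminated.
Round 3: Boston 33, Chicago 26, Edmonton 18. Edmonton eliminated.
Round 4: Boston 42, Chicago 35. Boston has a majority (≥39).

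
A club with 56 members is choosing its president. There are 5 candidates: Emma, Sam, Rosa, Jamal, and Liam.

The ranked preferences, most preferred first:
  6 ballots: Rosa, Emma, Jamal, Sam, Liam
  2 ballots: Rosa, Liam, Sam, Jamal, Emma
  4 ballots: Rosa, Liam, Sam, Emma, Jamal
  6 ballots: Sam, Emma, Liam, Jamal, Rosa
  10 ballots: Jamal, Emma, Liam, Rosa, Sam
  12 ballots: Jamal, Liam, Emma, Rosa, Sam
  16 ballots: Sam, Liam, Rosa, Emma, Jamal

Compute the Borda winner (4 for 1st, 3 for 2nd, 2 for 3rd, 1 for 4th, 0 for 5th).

Liam

Emma: 6×3 + 2×0 + 4×1 + 6×3 + 10×3 + 12×2 + 16×1 = 110
Sam: 6×1 + 2×2 + 4×2 + 6×4 + 10×0 + 12×0 + 16×4 = 106
Rosa: 6×4 + 2×4 + 4×4 + 6×0 + 10×1 + 12×1 + 16×2 = 102
Jamal: 6×2 + 2×1 + 4×0 + 6×1 + 10×4 + 12×4 + 16×0 = 108
Liam: 6×0 + 2×3 + 4×3 + 6×2 + 10×2 + 12×3 + 16×3 = 134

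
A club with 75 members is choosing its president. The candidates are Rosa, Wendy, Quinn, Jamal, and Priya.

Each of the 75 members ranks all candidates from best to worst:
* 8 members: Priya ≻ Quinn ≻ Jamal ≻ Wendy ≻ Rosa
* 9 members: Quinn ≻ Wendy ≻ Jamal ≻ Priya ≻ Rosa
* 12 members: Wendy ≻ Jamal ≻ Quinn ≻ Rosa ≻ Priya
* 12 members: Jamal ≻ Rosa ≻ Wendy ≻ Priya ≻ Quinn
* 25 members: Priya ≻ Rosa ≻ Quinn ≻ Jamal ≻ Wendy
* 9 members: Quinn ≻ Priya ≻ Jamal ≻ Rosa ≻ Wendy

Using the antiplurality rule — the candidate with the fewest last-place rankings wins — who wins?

Jamal

Last-place votes: Rosa 17, Wendy 34, Quinn 12, Jamal 0, Priya 12.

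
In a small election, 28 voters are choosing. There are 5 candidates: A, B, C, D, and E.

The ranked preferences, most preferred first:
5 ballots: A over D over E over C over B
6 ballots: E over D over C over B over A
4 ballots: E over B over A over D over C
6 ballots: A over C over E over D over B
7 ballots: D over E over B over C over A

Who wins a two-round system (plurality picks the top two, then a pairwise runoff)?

E

Round 1 first-place votes: A 11, B 0, C 0, D 7, E 10. A and E advance.
Runoff: A is ranked above E on 11 ballots, E above A on 17.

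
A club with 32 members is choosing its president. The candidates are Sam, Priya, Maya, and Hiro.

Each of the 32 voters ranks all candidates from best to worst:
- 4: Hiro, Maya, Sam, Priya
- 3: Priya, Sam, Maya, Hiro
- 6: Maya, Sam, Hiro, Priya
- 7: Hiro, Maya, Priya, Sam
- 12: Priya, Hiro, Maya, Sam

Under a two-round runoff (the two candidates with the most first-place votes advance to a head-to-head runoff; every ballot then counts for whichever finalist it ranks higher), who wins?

Hiro

Round 1 first-place votes: Sam 0, Priya 15, Maya 6, Hiro 11. Priya and Hiro advance.
Runoff: Priya is ranked above Hiro on 15 ballots, Hiro above Priya on 17.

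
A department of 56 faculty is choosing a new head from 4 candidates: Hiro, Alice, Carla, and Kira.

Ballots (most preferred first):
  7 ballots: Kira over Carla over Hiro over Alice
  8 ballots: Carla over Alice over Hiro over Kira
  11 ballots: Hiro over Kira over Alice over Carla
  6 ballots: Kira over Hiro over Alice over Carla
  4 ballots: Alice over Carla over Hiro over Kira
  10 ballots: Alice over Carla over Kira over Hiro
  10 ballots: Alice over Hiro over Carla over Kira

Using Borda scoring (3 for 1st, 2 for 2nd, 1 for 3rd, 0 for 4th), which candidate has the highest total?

Alice

Hiro: 7×1 + 8×1 + 11×3 + 6×2 + 4×1 + 10×0 + 10×2 = 84
Alice: 7×0 + 8×2 + 11×1 + 6×1 + 4×3 + 10×3 + 10×3 = 105
Carla: 7×2 + 8×3 + 11×0 + 6×0 + 4×2 + 10×2 + 10×1 = 76
Kira: 7×3 + 8×0 + 11×2 + 6×3 + 4×0 + 10×1 + 10×0 = 71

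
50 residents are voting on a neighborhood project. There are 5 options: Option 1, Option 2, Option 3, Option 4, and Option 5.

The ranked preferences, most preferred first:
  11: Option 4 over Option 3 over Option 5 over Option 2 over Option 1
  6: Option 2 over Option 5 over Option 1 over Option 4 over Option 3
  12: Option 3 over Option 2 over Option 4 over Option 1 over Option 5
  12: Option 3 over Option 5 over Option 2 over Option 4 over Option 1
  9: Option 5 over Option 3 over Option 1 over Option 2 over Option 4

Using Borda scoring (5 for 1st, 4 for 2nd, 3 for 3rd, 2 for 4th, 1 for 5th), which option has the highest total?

Option 3

Option 1: 11×1 + 6×3 + 12×2 + 12×1 + 9×3 = 92
Option 2: 11×2 + 6×5 + 12×4 + 12×3 + 9×2 = 154
Option 3: 11×4 + 6×1 + 12×5 + 12×5 + 9×4 = 206
Option 4: 11×5 + 6×2 + 12×3 + 12×2 + 9×1 = 136
Option 5: 11×3 + 6×4 + 12×1 + 12×4 + 9×5 = 162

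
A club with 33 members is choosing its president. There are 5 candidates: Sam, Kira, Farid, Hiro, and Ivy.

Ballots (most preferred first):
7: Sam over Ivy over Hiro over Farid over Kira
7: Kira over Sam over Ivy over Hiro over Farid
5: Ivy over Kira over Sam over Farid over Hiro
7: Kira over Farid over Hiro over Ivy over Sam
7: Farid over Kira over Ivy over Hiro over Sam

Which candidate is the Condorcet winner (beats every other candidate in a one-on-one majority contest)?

Kira vs Sam: 26–7
Kira vs Farid: 19–14
Kira vs Hiro: 26–7
Kira vs Ivy: 21–12
Kira beats every other candidate.

Kira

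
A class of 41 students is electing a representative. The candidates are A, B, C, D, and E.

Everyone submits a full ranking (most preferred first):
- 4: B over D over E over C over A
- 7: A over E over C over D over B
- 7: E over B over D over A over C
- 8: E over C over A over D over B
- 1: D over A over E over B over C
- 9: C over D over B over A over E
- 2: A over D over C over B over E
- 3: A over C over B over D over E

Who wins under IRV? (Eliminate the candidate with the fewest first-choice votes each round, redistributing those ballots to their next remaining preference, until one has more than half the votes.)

A

Round 1: A 12, B 4, C 9, D 1, E 15. D eliminated.
Round 2: A 13, B 4, C 9, E 15. B eliminated.
Round 3: A 13, C 9, E 19. C eliminated.
Round 4: A 22, E 19. A has a majority (≥21).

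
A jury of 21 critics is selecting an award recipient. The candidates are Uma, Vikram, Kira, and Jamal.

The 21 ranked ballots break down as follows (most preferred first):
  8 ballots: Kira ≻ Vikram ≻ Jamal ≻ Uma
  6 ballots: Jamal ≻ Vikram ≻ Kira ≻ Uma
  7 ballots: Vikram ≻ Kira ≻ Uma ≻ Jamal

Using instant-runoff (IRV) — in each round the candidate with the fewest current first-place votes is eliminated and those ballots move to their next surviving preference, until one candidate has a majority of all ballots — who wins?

Round 1: Uma 0, Vikram 7, Kira 8, Jamal 6. Uma eliminated.
Round 2: Vikram 7, Kira 8, Jamal 6. Jamal eliminated.
Round 3: Vikram 13, Kira 8. Vikram has a majority (≥11).

Vikram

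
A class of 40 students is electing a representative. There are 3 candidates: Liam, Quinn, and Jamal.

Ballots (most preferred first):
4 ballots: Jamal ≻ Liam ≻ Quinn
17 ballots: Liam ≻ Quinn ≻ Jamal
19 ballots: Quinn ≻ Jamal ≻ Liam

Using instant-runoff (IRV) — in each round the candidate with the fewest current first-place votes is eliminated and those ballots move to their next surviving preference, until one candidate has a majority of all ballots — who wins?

Round 1: Liam 17, Quinn 19, Jamal 4. Jamal eliminated.
Round 2: Liam 21, Quinn 19. Liam has a majority (≥21).

Liam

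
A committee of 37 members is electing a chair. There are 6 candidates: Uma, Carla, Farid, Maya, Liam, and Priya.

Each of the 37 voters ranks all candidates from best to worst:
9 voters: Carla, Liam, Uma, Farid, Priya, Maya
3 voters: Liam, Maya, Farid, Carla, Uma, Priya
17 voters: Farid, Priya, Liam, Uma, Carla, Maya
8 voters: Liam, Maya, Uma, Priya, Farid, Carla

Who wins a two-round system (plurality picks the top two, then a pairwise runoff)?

Liam

Round 1 first-place votes: Uma 0, Carla 9, Farid 17, Maya 0, Liam 11, Priya 0. Farid and Liam advance.
Runoff: Farid is ranked above Liam on 17 ballots, Liam above Farid on 20.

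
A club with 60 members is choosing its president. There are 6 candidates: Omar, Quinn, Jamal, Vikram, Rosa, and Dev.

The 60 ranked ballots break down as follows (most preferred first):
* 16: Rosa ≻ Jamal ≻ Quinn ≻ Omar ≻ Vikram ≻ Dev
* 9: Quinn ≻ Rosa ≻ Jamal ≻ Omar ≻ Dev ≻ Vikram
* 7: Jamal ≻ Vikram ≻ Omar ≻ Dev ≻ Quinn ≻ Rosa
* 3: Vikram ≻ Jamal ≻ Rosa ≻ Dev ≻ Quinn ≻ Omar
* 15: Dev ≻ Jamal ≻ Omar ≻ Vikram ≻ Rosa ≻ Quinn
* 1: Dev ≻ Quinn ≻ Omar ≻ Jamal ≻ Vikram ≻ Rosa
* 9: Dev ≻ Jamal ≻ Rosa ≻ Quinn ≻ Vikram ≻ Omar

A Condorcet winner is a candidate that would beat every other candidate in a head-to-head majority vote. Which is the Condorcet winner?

Jamal

Jamal vs Omar: 59–1
Jamal vs Quinn: 50–10
Jamal vs Vikram: 57–3
Jamal vs Rosa: 35–25
Jamal vs Dev: 35–25
Jamal beats every other candidate.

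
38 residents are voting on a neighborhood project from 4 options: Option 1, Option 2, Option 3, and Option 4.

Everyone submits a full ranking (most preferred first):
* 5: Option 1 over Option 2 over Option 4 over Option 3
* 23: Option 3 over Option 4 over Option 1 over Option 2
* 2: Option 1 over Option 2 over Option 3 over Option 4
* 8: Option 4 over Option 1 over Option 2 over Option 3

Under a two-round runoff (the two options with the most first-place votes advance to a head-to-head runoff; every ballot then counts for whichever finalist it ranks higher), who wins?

Round 1 first-place votes: Option 1 7, Option 2 0, Option 3 23, Option 4 8. Option 3 and Option 4 advance.
Runoff: Option 3 is ranked above Option 4 on 25 ballots, Option 4 above Option 3 on 13.

Option 3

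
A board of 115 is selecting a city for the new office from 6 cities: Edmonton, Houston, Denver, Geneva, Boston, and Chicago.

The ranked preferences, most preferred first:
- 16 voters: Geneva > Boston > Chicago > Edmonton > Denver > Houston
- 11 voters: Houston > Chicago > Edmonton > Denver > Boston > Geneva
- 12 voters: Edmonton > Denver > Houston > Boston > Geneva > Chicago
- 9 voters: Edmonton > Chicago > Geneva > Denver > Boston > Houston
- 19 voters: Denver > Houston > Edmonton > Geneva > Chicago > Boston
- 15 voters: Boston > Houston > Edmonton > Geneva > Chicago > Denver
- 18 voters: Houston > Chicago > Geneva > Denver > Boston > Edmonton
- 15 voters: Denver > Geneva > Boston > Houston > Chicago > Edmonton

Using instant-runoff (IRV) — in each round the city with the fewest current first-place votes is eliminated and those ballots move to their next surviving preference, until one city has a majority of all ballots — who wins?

Houston

Round 1: Edmonton 21, Houston 29, Denver 34, Geneva 16, Boston 15, Chicago 0. Chicago eliminated.
Round 2: Edmonton 21, Houston 29, Denver 34, Geneva 16, Boston 15. Boston eliminated.
Round 3: Edmonton 21, Houston 44, Denver 34, Geneva 16. Geneva eliminated.
Round 4: Edmonton 37, Houston 44, Denver 34. Denver eliminated.
Round 5: Edmonton 37, Houston 78. Houston has a majority (≥58).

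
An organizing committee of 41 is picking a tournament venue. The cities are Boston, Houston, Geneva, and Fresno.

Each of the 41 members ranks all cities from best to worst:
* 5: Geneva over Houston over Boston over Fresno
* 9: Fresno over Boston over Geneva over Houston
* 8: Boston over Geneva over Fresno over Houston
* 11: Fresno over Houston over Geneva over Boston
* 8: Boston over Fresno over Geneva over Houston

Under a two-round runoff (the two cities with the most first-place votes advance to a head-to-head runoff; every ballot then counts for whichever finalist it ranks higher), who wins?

Boston

Round 1 first-place votes: Boston 16, Houston 0, Geneva 5, Fresno 20. Fresno and Boston advance.
Runoff: Fresno is ranked above Boston on 20 ballots, Boston above Fresno on 21.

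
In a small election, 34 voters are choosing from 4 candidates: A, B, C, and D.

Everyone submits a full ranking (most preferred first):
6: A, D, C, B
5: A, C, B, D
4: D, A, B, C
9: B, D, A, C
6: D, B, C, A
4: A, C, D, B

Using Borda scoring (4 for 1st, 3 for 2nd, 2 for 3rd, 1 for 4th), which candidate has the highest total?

A: 6×4 + 5×4 + 4×3 + 9×2 + 6×1 + 4×4 = 96
B: 6×1 + 5×2 + 4×2 + 9×4 + 6×3 + 4×1 = 82
C: 6×2 + 5×3 + 4×1 + 9×1 + 6×2 + 4×3 = 64
D: 6×3 + 5×1 + 4×4 + 9×3 + 6×4 + 4×2 = 98

D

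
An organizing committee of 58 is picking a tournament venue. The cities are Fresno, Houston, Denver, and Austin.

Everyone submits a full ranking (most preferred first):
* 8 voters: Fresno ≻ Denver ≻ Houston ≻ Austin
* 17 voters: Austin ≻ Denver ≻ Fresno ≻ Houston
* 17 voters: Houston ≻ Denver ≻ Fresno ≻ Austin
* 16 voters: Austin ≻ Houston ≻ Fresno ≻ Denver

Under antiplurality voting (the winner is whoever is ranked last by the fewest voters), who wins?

Last-place votes: Fresno 0, Houston 17, Denver 16, Austin 25.

Fresno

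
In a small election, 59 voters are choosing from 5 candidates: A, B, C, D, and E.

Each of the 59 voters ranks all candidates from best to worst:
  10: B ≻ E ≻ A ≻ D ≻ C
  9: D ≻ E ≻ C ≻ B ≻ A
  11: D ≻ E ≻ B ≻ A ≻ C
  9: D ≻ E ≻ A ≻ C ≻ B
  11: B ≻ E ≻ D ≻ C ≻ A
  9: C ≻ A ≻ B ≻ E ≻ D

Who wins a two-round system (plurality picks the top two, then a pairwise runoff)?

Round 1 first-place votes: A 0, B 21, C 9, D 29, E 0. D and B advance.
Runoff: D is ranked above B on 29 ballots, B above D on 30.

B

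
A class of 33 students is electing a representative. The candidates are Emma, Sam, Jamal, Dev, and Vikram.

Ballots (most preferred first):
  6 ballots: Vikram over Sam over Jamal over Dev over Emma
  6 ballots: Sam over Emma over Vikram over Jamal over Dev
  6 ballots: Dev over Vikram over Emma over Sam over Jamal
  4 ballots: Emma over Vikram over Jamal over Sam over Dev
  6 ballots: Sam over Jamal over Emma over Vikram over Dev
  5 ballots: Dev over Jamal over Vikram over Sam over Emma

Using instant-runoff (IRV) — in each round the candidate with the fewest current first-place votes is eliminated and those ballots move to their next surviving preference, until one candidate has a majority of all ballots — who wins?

Sam

Round 1: Emma 4, Sam 12, Jamal 0, Dev 11, Vikram 6. Jamal eliminated.
Round 2: Emma 4, Sam 12, Dev 11, Vikram 6. Emma eliminated.
Round 3: Sam 12, Dev 11, Vikram 10. Vikram eliminated.
Round 4: Sam 22, Dev 11. Sam has a majority (≥17).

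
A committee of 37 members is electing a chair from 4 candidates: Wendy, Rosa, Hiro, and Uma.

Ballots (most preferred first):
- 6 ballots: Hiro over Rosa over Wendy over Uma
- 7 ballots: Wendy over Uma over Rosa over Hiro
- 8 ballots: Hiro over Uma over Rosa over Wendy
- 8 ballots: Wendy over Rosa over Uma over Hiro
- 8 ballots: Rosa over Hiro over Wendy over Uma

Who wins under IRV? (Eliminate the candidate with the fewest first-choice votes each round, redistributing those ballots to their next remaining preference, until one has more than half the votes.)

Round 1: Wendy 15, Rosa 8, Hiro 14, Uma 0. Uma eliminated.
Round 2: Wendy 15, Rosa 8, Hiro 14. Rosa eliminated.
Round 3: Wendy 15, Hiro 22. Hiro has a majority (≥19).

Hiro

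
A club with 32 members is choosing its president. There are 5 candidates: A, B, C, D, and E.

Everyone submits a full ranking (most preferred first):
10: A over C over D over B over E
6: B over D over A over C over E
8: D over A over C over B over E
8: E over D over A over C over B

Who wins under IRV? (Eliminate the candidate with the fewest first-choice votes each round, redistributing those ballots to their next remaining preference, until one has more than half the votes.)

D

Round 1: A 10, B 6, C 0, D 8, E 8. C eliminated.
Round 2: A 10, B 6, D 8, E 8. B eliminated.
Round 3: A 10, D 14, E 8. E eliminated.
Round 4: A 10, D 22. D has a majority (≥17).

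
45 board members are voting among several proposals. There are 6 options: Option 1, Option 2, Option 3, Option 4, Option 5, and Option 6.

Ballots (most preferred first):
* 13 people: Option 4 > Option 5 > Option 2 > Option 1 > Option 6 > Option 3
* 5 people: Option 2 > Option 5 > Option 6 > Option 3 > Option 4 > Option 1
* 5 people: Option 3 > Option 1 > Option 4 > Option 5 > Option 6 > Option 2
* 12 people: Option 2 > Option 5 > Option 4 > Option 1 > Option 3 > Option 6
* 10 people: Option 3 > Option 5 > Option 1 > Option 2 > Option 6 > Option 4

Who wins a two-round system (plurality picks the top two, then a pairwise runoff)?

Option 2

Round 1 first-place votes: Option 1 0, Option 2 17, Option 3 15, Option 4 13, Option 5 0, Option 6 0. Option 2 and Option 3 advance.
Runoff: Option 2 is ranked above Option 3 on 30 ballots, Option 3 above Option 2 on 15.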